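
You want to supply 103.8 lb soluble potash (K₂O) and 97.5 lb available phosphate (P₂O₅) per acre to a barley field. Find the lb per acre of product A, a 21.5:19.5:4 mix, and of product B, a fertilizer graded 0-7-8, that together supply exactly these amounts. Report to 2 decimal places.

Let a = lb of product A, b = lb of product B (per acre).
K₂O: 0.04·a + 0.08·b = 103.8
P₂O₅: 0.195·a + 0.07·b = 97.5
From row1: a = (103.8 − 0.08·b) / 0.04.
Into row2: 0.195·(103.8 − 0.08·b)/0.04 + 0.07·b = 97.5 → b = 1276.641, a = 41.7187.

41.72 lb product A, 1276.64 lb product B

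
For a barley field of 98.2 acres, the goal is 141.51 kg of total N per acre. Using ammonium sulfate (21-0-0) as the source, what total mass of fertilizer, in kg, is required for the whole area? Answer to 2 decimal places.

66172.77 kg

Product per acre = 141.51 / 21% = 673.857 kg.
Total product = 673.857 × 98.2 = 66172.771 kg.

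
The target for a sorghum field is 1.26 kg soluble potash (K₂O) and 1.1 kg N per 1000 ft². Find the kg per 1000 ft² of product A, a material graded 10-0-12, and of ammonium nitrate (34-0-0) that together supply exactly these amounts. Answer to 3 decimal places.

With a, b = kg per 1000 ft² of product A and ammonium nitrate:
K₂O: 0.12·a + 0·b = 1.26
N: 0.1·a + 0.34·b = 1.1
Eliminate b: (row1) − 0/0.34·(row2) → 0.12·a = 1.26, so a = 10.5.
Then b = (1.1 − 0.1·10.5) / 0.34 = 0.147059.

10.500 kg product A, 0.147 kg ammonium nitrate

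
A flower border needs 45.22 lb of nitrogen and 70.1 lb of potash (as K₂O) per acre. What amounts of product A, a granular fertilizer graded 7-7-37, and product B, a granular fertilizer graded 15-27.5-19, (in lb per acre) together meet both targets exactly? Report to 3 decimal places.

Let a = lb of product A, b = lb of product B (per acre).
N: 0.07·a + 0.15·b = 45.22
K₂O: 0.37·a + 0.19·b = 70.1
Eliminate a: (row1) − 0.07/0.37·(row2) → 0.114054·b = 31.9578, so b = 280.1991.
Back-substitute: a = (45.22 − 0.15·280.1991) / 0.07 = 45.57346.

45.573 lb product A, 280.199 lb product B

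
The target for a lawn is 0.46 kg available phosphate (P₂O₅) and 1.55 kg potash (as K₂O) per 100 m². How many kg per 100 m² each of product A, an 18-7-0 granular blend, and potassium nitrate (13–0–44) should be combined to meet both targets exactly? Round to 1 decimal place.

With a, b = kg per 100 m² of product A and potassium nitrate:
P₂O₅: 0.07·a + 0·b = 0.46
K₂O: 0·a + 0.44·b = 1.55
Solving simultaneously: a = 6.57143, b = 3.52273.

6.6 kg product A, 3.5 kg potassium nitrate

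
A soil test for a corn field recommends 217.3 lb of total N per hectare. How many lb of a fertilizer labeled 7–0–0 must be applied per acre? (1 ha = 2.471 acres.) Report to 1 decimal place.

Product per hectare = 217.3 / 7% = 3104.29 lb.
Convert to per acre: 3104.29 × 0.404694 = 1256.29 lb.

1256.3 lb of product per acre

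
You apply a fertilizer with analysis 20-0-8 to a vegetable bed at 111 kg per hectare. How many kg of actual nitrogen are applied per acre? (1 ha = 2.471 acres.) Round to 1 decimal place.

nitrogen per hectare = 111 × 20% = 22.2 kg.
Convert to per acre: 22.2 × 0.404694 = 8.98422 kg.

9.0 kg N per acre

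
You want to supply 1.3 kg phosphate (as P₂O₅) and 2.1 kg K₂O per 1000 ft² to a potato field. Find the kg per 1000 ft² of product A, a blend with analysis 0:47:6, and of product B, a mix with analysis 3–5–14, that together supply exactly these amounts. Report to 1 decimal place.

1.2 kg product A, 14.5 kg product B

Let a = kg of product A, b = kg of product B (per 1000 ft²).
P₂O₅: 0.47·a + 0.05·b = 1.3
K₂O: 0.06·a + 0.14·b = 2.1
From row1: a = (1.3 − 0.05·b) / 0.47.
Into row2: 0.06·(1.3 − 0.05·b)/0.47 + 0.14·b = 2.1 → b = 14.4745, a = 1.22611.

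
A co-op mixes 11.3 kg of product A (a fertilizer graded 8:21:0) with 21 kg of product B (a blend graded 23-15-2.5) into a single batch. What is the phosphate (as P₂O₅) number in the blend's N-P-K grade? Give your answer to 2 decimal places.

17.10% P₂O₅

Total mass = 11.3 + 21 = 32.3 kg.
P₂O₅ mass = 21%×11.3 + 15%×21 = 5.523 kg.
% P₂O₅ = 5.523 / 32.3 = 17.0991%.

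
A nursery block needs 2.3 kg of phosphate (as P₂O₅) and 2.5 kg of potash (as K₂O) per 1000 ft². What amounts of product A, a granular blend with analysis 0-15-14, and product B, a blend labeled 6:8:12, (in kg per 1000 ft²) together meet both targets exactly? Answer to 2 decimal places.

With a, b = kg per 1000 ft² of product A and product B:
P₂O₅: 0.15·a + 0.08·b = 2.3
K₂O: 0.14·a + 0.12·b = 2.5
Eliminate a: (row1) − 0.15/0.14·(row2) → -0.0485714·b = -0.378571, so b = 7.79412.
Back-substitute: a = (2.3 − 0.08·7.79412) / 0.15 = 11.1765.

11.18 kg product A, 7.79 kg product B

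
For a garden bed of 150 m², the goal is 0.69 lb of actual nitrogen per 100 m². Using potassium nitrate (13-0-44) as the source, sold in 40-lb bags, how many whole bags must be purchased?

1 bags

Product per 100 m² = 0.69 / 13% = 5.30769 lb.
Total product = 5.30769 × 150 / 100 = 7.96154 lb.
Bags = ⌈7.96154 / 40⌉ = 1.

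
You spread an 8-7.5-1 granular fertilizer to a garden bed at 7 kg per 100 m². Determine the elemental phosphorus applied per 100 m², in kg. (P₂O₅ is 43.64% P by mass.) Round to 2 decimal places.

P₂O₅ per 100 m² = 7 × 7.5% = 0.525 kg.
Elemental P = 0.525 × 0.4364 = 0.22911 kg per 100 m².

0.23 kg P per hundred sq m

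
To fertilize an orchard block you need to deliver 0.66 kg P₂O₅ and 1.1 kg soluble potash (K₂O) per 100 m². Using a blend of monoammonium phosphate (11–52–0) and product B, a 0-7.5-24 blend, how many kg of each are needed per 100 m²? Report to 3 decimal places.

Let a = kg of monoammonium phosphate, b = kg of product B (per 100 m²).
P₂O₅: 0.52·a + 0.075·b = 0.66
K₂O: 0·a + 0.24·b = 1.1
Solving simultaneously: a = 0.608173, b = 4.58333.

0.608 kg monoammonium phosphate, 4.583 kg product B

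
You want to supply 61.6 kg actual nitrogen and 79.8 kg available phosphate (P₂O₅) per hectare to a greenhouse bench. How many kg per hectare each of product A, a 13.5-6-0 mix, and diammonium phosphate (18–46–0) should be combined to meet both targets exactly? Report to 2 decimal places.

272.36 kg product A, 137.95 kg diammonium phosphate

Per-hectare balance (a = product A, b = diammonium phosphate):
N: 0.135·a + 0.18·b = 61.6
P₂O₅: 0.06·a + 0.46·b = 79.8
Eliminate a: (row1) − 0.135/0.06·(row2) → -0.855·b = -117.95, so b = 137.953.
Back-substitute: a = (61.6 − 0.18·137.953) / 0.135 = 272.359.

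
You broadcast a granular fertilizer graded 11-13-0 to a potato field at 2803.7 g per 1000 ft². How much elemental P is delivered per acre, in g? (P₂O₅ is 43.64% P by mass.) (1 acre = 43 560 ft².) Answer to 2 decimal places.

P₂O₅ per 1000 ft² = 2803.7 × 13% = 364.481 g.
Elemental P = 364.481 × 0.4364 = 159.06 g per 1000 ft².
Convert to per acre: 159.06 × 43.56 = 6928.632 g.

6928.63 g P per acre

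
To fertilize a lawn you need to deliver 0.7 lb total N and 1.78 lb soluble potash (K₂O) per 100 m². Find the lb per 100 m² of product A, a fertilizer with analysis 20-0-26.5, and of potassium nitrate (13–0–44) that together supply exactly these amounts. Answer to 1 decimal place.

1.4 lb product A, 3.2 lb potassium nitrate

Per-100 m² balance (a = product A, b = potassium nitrate):
N: 0.2·a + 0.13·b = 0.7
K₂O: 0.265·a + 0.44·b = 1.78
Eliminate a: (row1) − 0.2/0.265·(row2) → -0.202075·b = -0.643396, so b = 3.18394.
Back-substitute: a = (0.7 − 0.13·3.18394) / 0.2 = 1.43044.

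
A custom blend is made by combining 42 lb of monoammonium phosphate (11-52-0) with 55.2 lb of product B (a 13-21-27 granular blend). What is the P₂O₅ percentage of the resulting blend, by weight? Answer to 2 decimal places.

Total mass = 42 + 55.2 = 97.2 lb.
P₂O₅ mass = 52%×42 + 21%×55.2 = 33.432 lb.
% P₂O₅ = 33.432 / 97.2 = 34.3951%.

34.40% P₂O₅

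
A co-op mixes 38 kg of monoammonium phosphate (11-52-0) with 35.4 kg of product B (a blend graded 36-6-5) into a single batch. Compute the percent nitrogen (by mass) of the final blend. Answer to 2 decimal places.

23.06% N

Total mass = 38 + 35.4 = 73.4 kg.
N mass = 11%×38 + 36%×35.4 = 16.924 kg.
% N = 16.924 / 73.4 = 23.0572%.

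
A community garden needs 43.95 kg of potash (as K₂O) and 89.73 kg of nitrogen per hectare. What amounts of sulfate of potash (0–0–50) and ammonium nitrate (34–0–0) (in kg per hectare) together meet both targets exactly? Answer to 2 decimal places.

87.90 kg sulfate of potash, 263.91 kg ammonium nitrate

Let a = kg of sulfate of potash, b = kg of ammonium nitrate (per hectare).
K₂O: 0.5·a + 0·b = 43.95
N: 0·a + 0.34·b = 89.73
Solving simultaneously: a = 87.9, b = 263.912.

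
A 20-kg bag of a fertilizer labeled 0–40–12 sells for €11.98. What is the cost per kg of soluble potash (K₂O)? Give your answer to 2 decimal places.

€4.99 per kg K₂O

K₂O in bag = 20 × 12% = 2.4 kg.
Cost per kg K₂O = €11.98 / 2.4 = €4.9917.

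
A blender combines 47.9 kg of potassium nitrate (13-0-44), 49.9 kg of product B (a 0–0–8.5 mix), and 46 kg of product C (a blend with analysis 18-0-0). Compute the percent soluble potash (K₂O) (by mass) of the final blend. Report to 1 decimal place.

17.6% K₂O

Total mass = 47.9 + 49.9 + 46 = 143.8 kg.
K₂O mass = 44%×47.9 + 8.5%×49.9 + 0%×46 = 25.3175 kg.
% K₂O = 25.3175 / 143.8 = 17.6061%.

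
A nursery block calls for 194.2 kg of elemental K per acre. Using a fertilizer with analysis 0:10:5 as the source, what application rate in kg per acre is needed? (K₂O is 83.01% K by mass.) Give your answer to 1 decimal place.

4679.0 kg of product per acre

As K₂O: 194.2 / 0.8301 = 233.948 kg per acre.
Product per acre = 233.948 / 5% = 4678.95 kg.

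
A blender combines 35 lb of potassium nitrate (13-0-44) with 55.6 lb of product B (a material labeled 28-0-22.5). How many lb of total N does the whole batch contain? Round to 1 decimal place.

N mass = 13%×35 + 28%×55.6 = 20.118 lb.

20.1 lb N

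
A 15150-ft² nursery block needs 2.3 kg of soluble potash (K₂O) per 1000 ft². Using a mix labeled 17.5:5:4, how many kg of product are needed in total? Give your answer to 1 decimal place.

871.1 kg

Product per 1000 ft² = 2.3 / 4% = 57.5 kg.
Total product = 57.5 × 15150 / 1000 = 871.125 kg.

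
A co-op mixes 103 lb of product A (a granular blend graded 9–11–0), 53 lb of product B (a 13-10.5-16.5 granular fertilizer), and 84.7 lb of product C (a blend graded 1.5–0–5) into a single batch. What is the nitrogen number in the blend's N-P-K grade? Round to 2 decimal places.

Total mass = 103 + 53 + 84.7 = 240.7 lb.
N mass = 9%×103 + 13%×53 + 1.5%×84.7 = 17.4305 lb.
% N = 17.4305 / 240.7 = 7.24159%.

7.24% N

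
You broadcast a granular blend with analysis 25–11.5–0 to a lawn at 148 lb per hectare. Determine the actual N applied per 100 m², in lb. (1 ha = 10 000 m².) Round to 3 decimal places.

nitrogen per hectare = 148 × 25% = 37 lb.
Convert to per 100 m²: 37 × 0.01 = 0.37 lb.

0.370 lb N per hundred sq m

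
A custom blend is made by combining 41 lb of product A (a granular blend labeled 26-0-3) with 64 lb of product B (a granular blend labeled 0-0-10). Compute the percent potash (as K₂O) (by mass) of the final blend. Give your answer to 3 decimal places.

Total mass = 41 + 64 = 105 lb.
K₂O mass = 3%×41 + 10%×64 = 7.63 lb.
% K₂O = 7.63 / 105 = 7.26667%.

7.267% K₂O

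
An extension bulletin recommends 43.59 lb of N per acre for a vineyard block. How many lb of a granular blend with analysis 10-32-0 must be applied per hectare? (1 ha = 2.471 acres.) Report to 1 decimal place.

Product per acre = 43.59 / 10% = 435.9 lb.
Convert to per hectare: 435.9 × 2.471 = 1077.11 lb.

1077.1 lb of product per hectare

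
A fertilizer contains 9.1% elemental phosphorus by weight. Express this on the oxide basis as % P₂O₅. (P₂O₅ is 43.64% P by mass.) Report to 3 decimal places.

%P₂O₅ = 9.1 / 0.4364 = 20.8524%.

20.852% P₂O₅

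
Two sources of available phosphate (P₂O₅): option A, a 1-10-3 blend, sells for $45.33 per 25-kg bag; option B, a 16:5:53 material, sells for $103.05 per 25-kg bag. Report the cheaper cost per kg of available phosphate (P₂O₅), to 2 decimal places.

option A: P₂O₅ per bag = 25 × 10% = 2.5 kg; cost = 45.33 / 2.5 = $18.1320/kg P₂O₅.
option B: P₂O₅ per bag = 25 × 5% = 1.25 kg; cost = 103.05 / 1.25 = $82.4400/kg P₂O₅.
option A is cheaper.

$18.13 per kg P₂O₅ (option A)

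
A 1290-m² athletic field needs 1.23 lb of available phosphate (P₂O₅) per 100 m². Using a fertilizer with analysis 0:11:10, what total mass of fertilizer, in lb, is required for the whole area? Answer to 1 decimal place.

144.2 lb

Product per 100 m² = 1.23 / 11% = 11.1818 lb.
Total product = 11.1818 × 1290 / 100 = 144.245 lb.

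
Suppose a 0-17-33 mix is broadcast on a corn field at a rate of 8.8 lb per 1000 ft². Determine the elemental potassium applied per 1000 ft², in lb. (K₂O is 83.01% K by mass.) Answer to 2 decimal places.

2.41 lb K per thousand sq ft

K₂O per 1000 ft² = 8.8 × 33% = 2.904 lb.
Elemental K = 2.904 × 0.8301 = 2.41061 lb per 1000 ft².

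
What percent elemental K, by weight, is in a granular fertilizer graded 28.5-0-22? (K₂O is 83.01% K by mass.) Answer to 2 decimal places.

%K = 22 × 0.8301 = 18.2622%.

18.26% K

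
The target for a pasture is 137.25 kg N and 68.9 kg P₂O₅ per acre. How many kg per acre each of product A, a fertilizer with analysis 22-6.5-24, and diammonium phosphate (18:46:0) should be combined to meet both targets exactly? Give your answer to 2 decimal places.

With a, b = kg per acre of product A and diammonium phosphate:
N: 0.22·a + 0.18·b = 137.25
P₂O₅: 0.065·a + 0.46·b = 68.9
Eliminate b: (row1) − 0.18/0.46·(row2) → 0.194565·a = 110.289, so a = 566.849.
Then b = (68.9 − 0.065·566.849) / 0.46 = 69.6844.

566.85 kg product A, 69.68 kg diammonium phosphate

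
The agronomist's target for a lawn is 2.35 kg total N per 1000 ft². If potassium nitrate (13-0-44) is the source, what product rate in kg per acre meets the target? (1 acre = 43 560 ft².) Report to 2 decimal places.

787.43 kg of product per acre

Product per 1000 ft² = 2.35 / 13% = 18.0769 kg.
Convert to per acre: 18.0769 × 43.56 = 787.431 kg.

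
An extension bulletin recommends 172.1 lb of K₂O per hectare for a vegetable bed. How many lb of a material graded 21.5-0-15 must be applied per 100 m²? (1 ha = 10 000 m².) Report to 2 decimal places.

11.47 lb of product per hundred sq m

Product per hectare = 172.1 / 15% = 1147.33 lb.
Convert to per 100 m²: 1147.33 × 0.01 = 11.4733 lb.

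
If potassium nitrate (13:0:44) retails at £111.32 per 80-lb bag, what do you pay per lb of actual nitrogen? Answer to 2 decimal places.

£10.70 per lb N

N in bag = 80 × 13% = 10.4 lb.
Cost per lb N = £111.32 / 10.4 = £10.7038.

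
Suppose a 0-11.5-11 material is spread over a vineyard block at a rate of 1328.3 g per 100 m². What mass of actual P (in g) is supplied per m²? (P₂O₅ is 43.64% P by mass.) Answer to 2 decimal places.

0.67 g P per sq m

P₂O₅ per 100 m² = 1328.3 × 11.5% = 152.754 g.
Elemental P = 152.754 × 0.4364 = 66.6621 g per 100 m².
Convert to per m²: 66.6621 × 0.01 = 0.666621 g.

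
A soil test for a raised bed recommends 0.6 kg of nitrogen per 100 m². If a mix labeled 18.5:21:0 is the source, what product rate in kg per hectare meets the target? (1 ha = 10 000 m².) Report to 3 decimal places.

324.324 kg of product per hectare

Product per 100 m² = 0.6 / 18.5% = 3.24324 kg.
Convert to per hectare: 3.24324 × 100 = 324.3243 kg.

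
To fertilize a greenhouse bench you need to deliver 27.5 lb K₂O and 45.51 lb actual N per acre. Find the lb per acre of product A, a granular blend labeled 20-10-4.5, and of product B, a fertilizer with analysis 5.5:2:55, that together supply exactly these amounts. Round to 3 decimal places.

Per-acre balance (a = product A, b = product B):
K₂O: 0.045·a + 0.55·b = 27.5
N: 0.2·a + 0.055·b = 45.51
Solving simultaneously: a = 218.7212, b = 32.1046.

218.721 lb product A, 32.105 lb product B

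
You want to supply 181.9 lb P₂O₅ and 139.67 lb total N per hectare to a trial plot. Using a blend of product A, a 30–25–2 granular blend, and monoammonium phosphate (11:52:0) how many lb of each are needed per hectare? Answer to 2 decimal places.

409.49 lb product A, 152.94 lb monoammonium phosphate

With a, b = lb per hectare of product A and monoammonium phosphate:
P₂O₅: 0.25·a + 0.52·b = 181.9
N: 0.3·a + 0.11·b = 139.67
Eliminate b: (row1) − 0.52/0.11·(row2) → -1.16818·a = -478.358, so a = 409.489.
Then b = (139.67 − 0.3·409.489) / 0.11 = 152.938.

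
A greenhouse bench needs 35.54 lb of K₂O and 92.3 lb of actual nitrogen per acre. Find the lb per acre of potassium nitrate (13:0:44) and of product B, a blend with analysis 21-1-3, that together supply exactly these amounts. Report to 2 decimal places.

53.04 lb potassium nitrate, 406.69 lb product B

Per-acre balance (a = potassium nitrate, b = product B):
K₂O: 0.44·a + 0.03·b = 35.54
N: 0.13·a + 0.21·b = 92.3
From row1: a = (35.54 − 0.03·b) / 0.44.
Into row2: 0.13·(35.54 − 0.03·b)/0.44 + 0.21·b = 92.3 → b = 406.687, a = 53.0441.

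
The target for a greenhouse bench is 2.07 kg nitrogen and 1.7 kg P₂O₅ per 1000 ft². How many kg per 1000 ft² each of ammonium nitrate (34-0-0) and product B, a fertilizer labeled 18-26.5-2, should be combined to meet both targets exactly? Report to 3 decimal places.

With a, b = kg per 1000 ft² of ammonium nitrate and product B:
N: 0.34·a + 0.18·b = 2.07
P₂O₅: 0·a + 0.265·b = 1.7
Solving simultaneously: a = 2.69201, b = 6.41509.

2.692 kg ammonium nitrate, 6.415 kg product B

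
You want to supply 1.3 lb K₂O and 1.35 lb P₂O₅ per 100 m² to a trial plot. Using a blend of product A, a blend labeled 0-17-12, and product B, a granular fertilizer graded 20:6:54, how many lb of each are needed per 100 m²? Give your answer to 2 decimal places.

With a, b = lb per 100 m² of product A and product B:
K₂O: 0.12·a + 0.54·b = 1.3
P₂O₅: 0.17·a + 0.06·b = 1.35
From row1: a = (1.3 − 0.54·b) / 0.12.
Into row2: 0.17·(1.3 − 0.54·b)/0.12 + 0.06·b = 1.35 → b = 0.6974, a = 7.69504.

7.70 lb product A, 0.70 lb product B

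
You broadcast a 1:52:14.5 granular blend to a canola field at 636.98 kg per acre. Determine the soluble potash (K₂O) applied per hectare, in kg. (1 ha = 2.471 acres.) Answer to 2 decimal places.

K₂O per acre = 636.98 × 14.5% = 92.3621 kg.
Convert to per hectare: 92.3621 × 2.471 = 228.227 kg.

228.23 kg K₂O per hectare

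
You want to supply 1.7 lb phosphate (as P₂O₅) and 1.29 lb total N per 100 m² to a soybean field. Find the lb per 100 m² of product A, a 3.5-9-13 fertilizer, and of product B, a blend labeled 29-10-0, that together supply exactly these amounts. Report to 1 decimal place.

With a, b = lb per 100 m² of product A and product B:
P₂O₅: 0.09·a + 0.1·b = 1.7
N: 0.035·a + 0.29·b = 1.29
From row1: a = (1.7 − 0.1·b) / 0.09.
Into row2: 0.035·(1.7 − 0.1·b)/0.09 + 0.29·b = 1.29 → b = 2.50442, a = 16.1062.

16.1 lb product A, 2.5 lb product B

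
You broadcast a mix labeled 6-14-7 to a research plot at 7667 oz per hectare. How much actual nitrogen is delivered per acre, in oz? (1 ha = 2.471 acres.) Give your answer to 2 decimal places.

186.17 oz N per acre

nitrogen per hectare = 7667 × 6% = 460.02 oz.
Convert to per acre: 460.02 × 0.404694 = 186.168 oz.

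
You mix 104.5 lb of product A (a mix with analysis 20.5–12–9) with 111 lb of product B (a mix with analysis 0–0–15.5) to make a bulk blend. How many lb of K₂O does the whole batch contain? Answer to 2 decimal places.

26.61 lb K₂O

K₂O mass = 9%×104.5 + 15.5%×111 = 26.61 lb.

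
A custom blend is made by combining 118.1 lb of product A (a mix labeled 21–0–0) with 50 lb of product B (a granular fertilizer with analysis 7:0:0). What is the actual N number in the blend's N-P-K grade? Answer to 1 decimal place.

16.8% N

Total mass = 118.1 + 50 = 168.1 lb.
N mass = 21%×118.1 + 7%×50 = 28.301 lb.
% N = 28.301 / 168.1 = 16.8358%.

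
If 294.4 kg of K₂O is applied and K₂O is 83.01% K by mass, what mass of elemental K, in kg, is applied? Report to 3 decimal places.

244.381 kg K

K = 294.4 × 0.8301 = 244.3814 kg.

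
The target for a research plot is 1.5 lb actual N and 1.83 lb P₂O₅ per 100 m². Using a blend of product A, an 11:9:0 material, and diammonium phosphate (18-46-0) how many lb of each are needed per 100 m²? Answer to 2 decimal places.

With a, b = lb per 100 m² of product A and diammonium phosphate:
N: 0.11·a + 0.18·b = 1.5
P₂O₅: 0.09·a + 0.46·b = 1.83
Solving simultaneously: a = 10.4826, b = 1.92733.

10.48 lb product A, 1.93 lb diammonium phosphate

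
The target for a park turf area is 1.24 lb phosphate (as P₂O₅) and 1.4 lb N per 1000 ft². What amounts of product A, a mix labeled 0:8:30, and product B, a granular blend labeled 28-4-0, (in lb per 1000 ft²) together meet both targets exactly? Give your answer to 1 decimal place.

With a, b = lb per 1000 ft² of product A and product B:
P₂O₅: 0.08·a + 0.04·b = 1.24
N: 0·a + 0.28·b = 1.4
Solving simultaneously: a = 13, b = 5.

13.0 lb product A, 5.0 lb product B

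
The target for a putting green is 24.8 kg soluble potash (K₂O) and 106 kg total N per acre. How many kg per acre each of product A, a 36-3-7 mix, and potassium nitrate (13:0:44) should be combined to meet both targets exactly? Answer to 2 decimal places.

Per-acre balance (a = product A, b = potassium nitrate):
K₂O: 0.07·a + 0.44·b = 24.8
N: 0.36·a + 0.13·b = 106
Eliminate a: (row1) − 0.07/0.36·(row2) → 0.414722·b = 4.18889, so b = 10.1005.
Back-substitute: a = (24.8 − 0.44·10.1005) / 0.07 = 290.797.

290.80 kg product A, 10.10 kg potassium nitrate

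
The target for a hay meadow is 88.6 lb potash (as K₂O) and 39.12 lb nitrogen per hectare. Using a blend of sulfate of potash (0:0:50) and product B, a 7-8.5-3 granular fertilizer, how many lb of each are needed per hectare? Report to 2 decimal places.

143.67 lb sulfate of potash, 558.86 lb product B

Let a = lb of sulfate of potash, b = lb of product B (per hectare).
K₂O: 0.5·a + 0.03·b = 88.6
N: 0·a + 0.07·b = 39.12
Solving simultaneously: a = 143.669, b = 558.857.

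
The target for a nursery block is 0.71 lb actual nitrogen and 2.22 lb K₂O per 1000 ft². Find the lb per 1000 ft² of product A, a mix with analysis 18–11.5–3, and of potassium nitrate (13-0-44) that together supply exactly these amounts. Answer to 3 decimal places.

Per-1000 ft² balance (a = product A, b = potassium nitrate):
N: 0.18·a + 0.13·b = 0.71
K₂O: 0.03·a + 0.44·b = 2.22
Solving simultaneously: a = 0.316069, b = 5.0239.

0.316 lb product A, 5.024 lb potassium nitrate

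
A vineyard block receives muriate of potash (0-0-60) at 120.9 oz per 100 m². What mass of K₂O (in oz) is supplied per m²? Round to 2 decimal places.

0.73 oz K₂O per sq m

K₂O per 100 m² = 120.9 × 60% = 72.54 oz.
Convert to per m²: 72.54 × 0.01 = 0.7254 oz.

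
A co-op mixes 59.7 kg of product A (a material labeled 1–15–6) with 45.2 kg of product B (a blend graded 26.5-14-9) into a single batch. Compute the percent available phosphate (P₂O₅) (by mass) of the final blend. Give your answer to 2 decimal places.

Total mass = 59.7 + 45.2 = 104.9 kg.
P₂O₅ mass = 15%×59.7 + 14%×45.2 = 15.283 kg.
% P₂O₅ = 15.283 / 104.9 = 14.5691%.

14.57% P₂O₅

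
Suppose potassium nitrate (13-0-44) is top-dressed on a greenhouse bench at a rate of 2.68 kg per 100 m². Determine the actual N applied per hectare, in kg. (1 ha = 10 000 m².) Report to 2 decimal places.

34.84 kg N per hectare

nitrogen per 100 m² = 2.68 × 13% = 0.3484 kg.
Convert to per hectare: 0.3484 × 100 = 34.84 kg.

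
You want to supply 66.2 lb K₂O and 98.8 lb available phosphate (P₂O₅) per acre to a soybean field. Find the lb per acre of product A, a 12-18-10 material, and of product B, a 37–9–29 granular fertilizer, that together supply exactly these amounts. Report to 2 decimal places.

525.32 lb product A, 47.13 lb product B

Per-acre balance (a = product A, b = product B):
K₂O: 0.1·a + 0.29·b = 66.2
P₂O₅: 0.18·a + 0.09·b = 98.8
Eliminate a: (row1) − 0.1/0.18·(row2) → 0.24·b = 11.3111, so b = 47.1296.
Back-substitute: a = (66.2 − 0.29·47.1296) / 0.1 = 525.324.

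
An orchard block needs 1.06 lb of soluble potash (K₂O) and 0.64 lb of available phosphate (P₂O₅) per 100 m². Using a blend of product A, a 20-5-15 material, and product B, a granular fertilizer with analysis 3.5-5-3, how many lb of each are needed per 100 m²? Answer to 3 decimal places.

5.633 lb product A, 7.167 lb product B

With a, b = lb per 100 m² of product A and product B:
K₂O: 0.15·a + 0.03·b = 1.06
P₂O₅: 0.05·a + 0.05·b = 0.64
Solving simultaneously: a = 5.63333, b = 7.16667.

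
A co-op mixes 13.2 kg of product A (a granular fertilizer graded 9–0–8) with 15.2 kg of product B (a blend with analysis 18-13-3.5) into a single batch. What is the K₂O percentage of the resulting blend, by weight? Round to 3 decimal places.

Total mass = 13.2 + 15.2 = 28.4 kg.
K₂O mass = 8%×13.2 + 3.5%×15.2 = 1.588 kg.
% K₂O = 1.588 / 28.4 = 5.59155%.

5.592% K₂O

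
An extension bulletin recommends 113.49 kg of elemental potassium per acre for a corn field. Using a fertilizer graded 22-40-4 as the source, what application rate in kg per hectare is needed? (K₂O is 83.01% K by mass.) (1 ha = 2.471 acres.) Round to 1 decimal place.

As K₂O: 113.49 / 0.8301 = 136.718 kg per acre.
Product per acre = 136.718 / 4% = 3417.96 kg.
Convert to per hectare: 3417.96 × 2.471 = 8445.78 kg.

8445.8 kg of product per hectare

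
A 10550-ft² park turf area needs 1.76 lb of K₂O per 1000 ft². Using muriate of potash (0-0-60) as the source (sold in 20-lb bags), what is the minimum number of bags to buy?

2 bags

Product per 1000 ft² = 1.76 / 60% = 2.93333 lb.
Total product = 2.93333 × 10550 / 1000 = 30.9467 lb.
Bags = ⌈30.9467 / 20⌉ = 2.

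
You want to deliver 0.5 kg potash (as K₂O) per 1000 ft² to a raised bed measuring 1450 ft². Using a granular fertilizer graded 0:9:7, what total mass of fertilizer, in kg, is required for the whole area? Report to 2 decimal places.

Product per 1000 ft² = 0.5 / 7% = 7.14286 kg.
Total product = 7.14286 × 1450 / 1000 = 10.3571 kg.

10.36 kg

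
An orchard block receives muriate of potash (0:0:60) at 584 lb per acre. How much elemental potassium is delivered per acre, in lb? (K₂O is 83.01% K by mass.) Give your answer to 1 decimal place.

290.9 lb K per acre

K₂O per acre = 584 × 60% = 350.4 lb.
Elemental K = 350.4 × 0.8301 = 290.867 lb per acre.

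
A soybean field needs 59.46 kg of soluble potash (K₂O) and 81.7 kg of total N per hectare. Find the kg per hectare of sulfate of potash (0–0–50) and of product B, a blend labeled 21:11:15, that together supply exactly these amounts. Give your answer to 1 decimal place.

2.2 kg sulfate of potash, 389.0 kg product B

With a, b = kg per hectare of sulfate of potash and product B:
K₂O: 0.5·a + 0.15·b = 59.46
N: 0·a + 0.21·b = 81.7
Solving simultaneously: a = 2.20571, b = 389.048.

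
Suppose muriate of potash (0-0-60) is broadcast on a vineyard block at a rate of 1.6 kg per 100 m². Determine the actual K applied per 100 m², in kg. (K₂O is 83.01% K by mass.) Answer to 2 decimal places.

K₂O per 100 m² = 1.6 × 60% = 0.96 kg.
Elemental K = 0.96 × 0.8301 = 0.796896 kg per 100 m².

0.80 kg K per hundred sq m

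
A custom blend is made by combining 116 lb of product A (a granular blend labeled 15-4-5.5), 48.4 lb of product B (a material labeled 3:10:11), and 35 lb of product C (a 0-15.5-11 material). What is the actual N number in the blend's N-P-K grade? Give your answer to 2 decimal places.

9.45% N

Total mass = 116 + 48.4 + 35 = 199.4 lb.
N mass = 15%×116 + 3%×48.4 + 0%×35 = 18.852 lb.
% N = 18.852 / 199.4 = 9.45436%.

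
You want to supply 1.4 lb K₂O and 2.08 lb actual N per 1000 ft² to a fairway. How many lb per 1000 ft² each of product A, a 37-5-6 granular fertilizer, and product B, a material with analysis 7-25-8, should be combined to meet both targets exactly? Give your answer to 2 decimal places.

With a, b = lb per 1000 ft² of product A and product B:
K₂O: 0.06·a + 0.08·b = 1.4
N: 0.37·a + 0.07·b = 2.08
Eliminate a: (row1) − 0.06/0.37·(row2) → 0.0686486·b = 1.0627, so b = 15.4803.
Back-substitute: a = (1.4 − 0.08·15.4803) / 0.06 = 2.69291.

2.69 lb product A, 15.48 lb product B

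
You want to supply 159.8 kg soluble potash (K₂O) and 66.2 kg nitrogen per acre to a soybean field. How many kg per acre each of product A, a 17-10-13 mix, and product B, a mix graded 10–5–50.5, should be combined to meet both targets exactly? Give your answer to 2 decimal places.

239.55 kg product A, 254.77 kg product B

With a, b = kg per acre of product A and product B:
K₂O: 0.13·a + 0.505·b = 159.8
N: 0.17·a + 0.1·b = 66.2
Eliminate a: (row1) − 0.13/0.17·(row2) → 0.428529·b = 109.176, so b = 254.7701.
Back-substitute: a = (159.8 − 0.505·254.7701) / 0.13 = 239.547.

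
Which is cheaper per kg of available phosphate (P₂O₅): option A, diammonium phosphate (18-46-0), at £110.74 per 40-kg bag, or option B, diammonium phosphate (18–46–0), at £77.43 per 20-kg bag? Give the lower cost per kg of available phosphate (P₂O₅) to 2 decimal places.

£6.02 per kg P₂O₅ (option A)

option A: P₂O₅ per bag = 40 × 46% = 18.4 kg; cost = 110.74 / 18.4 = £6.0185/kg P₂O₅.
option B: P₂O₅ per bag = 20 × 46% = 9.2 kg; cost = 77.43 / 9.2 = £8.4163/kg P₂O₅.
option A is cheaper.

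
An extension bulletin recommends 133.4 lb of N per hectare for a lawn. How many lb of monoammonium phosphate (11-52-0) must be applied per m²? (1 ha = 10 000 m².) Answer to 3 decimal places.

Product per hectare = 133.4 / 11% = 1212.73 lb.
Convert to per m²: 1212.73 × 0.0001 = 0.121273 lb.

0.121 lb of product per sq m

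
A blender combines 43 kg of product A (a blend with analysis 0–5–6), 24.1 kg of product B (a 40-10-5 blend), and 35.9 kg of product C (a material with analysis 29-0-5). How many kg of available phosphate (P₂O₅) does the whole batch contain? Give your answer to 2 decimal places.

P₂O₅ mass = 5%×43 + 10%×24.1 + 0%×35.9 = 4.56 kg.

4.56 kg P₂O₅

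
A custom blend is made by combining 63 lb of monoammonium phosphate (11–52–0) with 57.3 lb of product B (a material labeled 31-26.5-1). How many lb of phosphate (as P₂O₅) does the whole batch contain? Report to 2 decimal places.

P₂O₅ mass = 52%×63 + 26.5%×57.3 = 47.9445 lb.

47.94 lb P₂O₅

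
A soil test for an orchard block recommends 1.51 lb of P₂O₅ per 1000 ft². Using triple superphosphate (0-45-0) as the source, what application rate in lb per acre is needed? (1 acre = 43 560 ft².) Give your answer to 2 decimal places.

Product per 1000 ft² = 1.51 / 45% = 3.35556 lb.
Convert to per acre: 3.35556 × 43.56 = 146.168 lb.

146.17 lb of product per acre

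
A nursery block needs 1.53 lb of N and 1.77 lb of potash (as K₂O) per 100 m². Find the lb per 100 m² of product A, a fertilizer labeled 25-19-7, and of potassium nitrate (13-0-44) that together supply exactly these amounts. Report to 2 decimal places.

With a, b = lb per 100 m² of product A and potassium nitrate:
N: 0.25·a + 0.13·b = 1.53
K₂O: 0.07·a + 0.44·b = 1.77
Eliminate b: (row1) − 0.13/0.44·(row2) → 0.229318·a = 1.00705, so a = 4.39148.
Then b = (1.77 − 0.07·4.39148) / 0.44 = 3.32408.

4.39 lb product A, 3.32 lb potassium nitrate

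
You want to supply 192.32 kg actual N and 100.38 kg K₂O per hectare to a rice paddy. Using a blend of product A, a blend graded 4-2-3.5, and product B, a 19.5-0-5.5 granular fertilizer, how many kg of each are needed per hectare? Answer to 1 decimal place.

With a, b = kg per hectare of product A and product B:
N: 0.04·a + 0.195·b = 192.32
K₂O: 0.035·a + 0.055·b = 100.38
Solving simultaneously: a = 1945.19, b = 587.243.

1945.2 kg product A, 587.2 kg product B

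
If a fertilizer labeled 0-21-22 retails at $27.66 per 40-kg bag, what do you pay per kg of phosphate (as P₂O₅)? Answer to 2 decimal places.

$3.29 per kg P₂O₅

P₂O₅ in bag = 40 × 21% = 8.4 kg.
Cost per kg P₂O₅ = $27.66 / 8.4 = $3.2929.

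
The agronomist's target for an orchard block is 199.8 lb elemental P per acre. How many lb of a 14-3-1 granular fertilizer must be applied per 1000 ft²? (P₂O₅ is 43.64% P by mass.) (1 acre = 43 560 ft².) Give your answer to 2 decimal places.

As P₂O₅: 199.8 / 0.4364 = 457.837 lb per acre.
Product per acre = 457.837 / 3% = 15261.2 lb.
Convert to per 1000 ft²: 15261.2 × 0.0229568 = 350.3496 lb.

350.35 lb of product per thousand sq ft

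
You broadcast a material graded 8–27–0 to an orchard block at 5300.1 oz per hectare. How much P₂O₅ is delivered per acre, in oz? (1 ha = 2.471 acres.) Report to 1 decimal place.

P₂O₅ per hectare = 5300.1 × 27% = 1431.03 oz.
Convert to per acre: 1431.03 × 0.404694 = 579.129 oz.

579.1 oz P₂O₅ per acre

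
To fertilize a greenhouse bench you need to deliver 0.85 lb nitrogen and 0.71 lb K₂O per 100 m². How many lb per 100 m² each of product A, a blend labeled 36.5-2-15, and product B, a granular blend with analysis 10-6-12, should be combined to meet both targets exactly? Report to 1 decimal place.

1.1 lb product A, 4.6 lb product B

Per-100 m² balance (a = product A, b = product B):
N: 0.365·a + 0.1·b = 0.85
K₂O: 0.15·a + 0.12·b = 0.71
Eliminate b: (row1) − 0.1/0.12·(row2) → 0.24·a = 0.258333, so a = 1.07639.
Then b = (0.71 − 0.15·1.07639) / 0.12 = 4.57118.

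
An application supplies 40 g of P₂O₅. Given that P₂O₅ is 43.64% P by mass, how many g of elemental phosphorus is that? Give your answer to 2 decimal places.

P = 40 × 0.4364 = 17.456 g.

17.46 g P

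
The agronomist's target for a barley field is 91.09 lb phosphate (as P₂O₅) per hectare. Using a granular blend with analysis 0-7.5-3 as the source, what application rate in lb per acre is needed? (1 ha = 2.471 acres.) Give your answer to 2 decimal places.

Product per hectare = 91.09 / 7.5% = 1214.53 lb.
Convert to per acre: 1214.53 × 0.404694 = 491.5149 lb.

491.51 lb of product per acre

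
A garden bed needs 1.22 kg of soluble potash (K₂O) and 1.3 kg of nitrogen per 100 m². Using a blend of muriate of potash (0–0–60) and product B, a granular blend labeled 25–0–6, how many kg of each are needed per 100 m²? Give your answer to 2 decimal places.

1.51 kg muriate of potash, 5.20 kg product B

Let a = kg of muriate of potash, b = kg of product B (per 100 m²).
K₂O: 0.6·a + 0.06·b = 1.22
N: 0·a + 0.25·b = 1.3
Solving simultaneously: a = 1.51333, b = 5.2.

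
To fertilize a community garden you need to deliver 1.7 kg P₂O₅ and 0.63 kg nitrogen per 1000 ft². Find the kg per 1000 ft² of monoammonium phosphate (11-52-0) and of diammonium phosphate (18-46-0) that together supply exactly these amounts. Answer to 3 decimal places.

0.377 kg monoammonium phosphate, 3.270 kg diammonium phosphate

Let a = kg of monoammonium phosphate, b = kg of diammonium phosphate (per 1000 ft²).
P₂O₅: 0.52·a + 0.46·b = 1.7
N: 0.11·a + 0.18·b = 0.63
Eliminate a: (row1) − 0.52/0.11·(row2) → -0.390909·b = -1.27818, so b = 3.26977.
Back-substitute: a = (1.7 − 0.46·3.26977) / 0.52 = 0.376744.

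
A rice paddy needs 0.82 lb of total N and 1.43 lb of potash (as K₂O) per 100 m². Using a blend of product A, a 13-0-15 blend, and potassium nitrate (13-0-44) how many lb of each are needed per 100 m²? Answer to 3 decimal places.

With a, b = lb per 100 m² of product A and potassium nitrate:
N: 0.13·a + 0.13·b = 0.82
K₂O: 0.15·a + 0.44·b = 1.43
Solving simultaneously: a = 4.63926, b = 1.66844.

4.639 lb product A, 1.668 lb potassium nitrate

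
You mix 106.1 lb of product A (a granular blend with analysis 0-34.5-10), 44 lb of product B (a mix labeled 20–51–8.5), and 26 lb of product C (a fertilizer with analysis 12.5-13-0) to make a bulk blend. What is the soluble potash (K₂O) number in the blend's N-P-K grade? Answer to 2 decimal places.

8.15% K₂O

Total mass = 106.1 + 44 + 26 = 176.1 lb.
K₂O mass = 10%×106.1 + 8.5%×44 + 0%×26 = 14.35 lb.
% K₂O = 14.35 / 176.1 = 8.14878%.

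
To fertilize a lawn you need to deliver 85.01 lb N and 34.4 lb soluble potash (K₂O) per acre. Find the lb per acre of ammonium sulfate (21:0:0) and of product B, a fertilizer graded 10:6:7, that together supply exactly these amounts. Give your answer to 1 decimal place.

With a, b = lb per acre of ammonium sulfate and product B:
N: 0.21·a + 0.1·b = 85.01
K₂O: 0·a + 0.07·b = 34.4
Solving simultaneously: a = 170.796, b = 491.429.

170.8 lb ammonium sulfate, 491.4 lb product B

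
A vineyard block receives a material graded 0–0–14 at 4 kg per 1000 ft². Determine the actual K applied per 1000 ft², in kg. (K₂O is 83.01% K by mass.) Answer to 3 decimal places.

0.465 kg K per thousand sq ft

K₂O per 1000 ft² = 4 × 14% = 0.56 kg.
Elemental K = 0.56 × 0.8301 = 0.464856 kg per 1000 ft².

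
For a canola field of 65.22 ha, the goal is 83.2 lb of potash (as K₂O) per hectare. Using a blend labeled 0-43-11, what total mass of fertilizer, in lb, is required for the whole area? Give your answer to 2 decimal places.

49330.04 lb

Product per hectare = 83.2 / 11% = 756.364 lb.
Total product = 756.364 × 65.22 = 49330.036 lb.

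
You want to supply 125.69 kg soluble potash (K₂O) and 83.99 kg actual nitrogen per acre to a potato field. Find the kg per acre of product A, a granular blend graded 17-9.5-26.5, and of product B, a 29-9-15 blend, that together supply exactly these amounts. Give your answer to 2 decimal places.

Per-acre balance (a = product A, b = product B):
K₂O: 0.265·a + 0.15·b = 125.69
N: 0.17·a + 0.29·b = 83.99
From row1: a = (125.69 − 0.15·b) / 0.265.
Into row2: 0.17·(125.69 − 0.15·b)/0.265 + 0.29·b = 83.99 → b = 17.333, a = 464.491.

464.49 kg product A, 17.33 kg product B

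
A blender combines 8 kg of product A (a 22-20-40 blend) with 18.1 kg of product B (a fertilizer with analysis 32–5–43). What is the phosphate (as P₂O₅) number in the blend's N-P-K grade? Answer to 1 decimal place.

Total mass = 8 + 18.1 = 26.1 kg.
P₂O₅ mass = 20%×8 + 5%×18.1 = 2.505 kg.
% P₂O₅ = 2.505 / 26.1 = 9.5977%.

9.6% P₂O₅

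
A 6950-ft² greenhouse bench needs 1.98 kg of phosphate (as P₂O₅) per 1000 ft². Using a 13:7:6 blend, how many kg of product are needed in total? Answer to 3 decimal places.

196.586 kg

Product per 1000 ft² = 1.98 / 7% = 28.2857 kg.
Total product = 28.2857 × 6950 / 1000 = 196.5857 kg.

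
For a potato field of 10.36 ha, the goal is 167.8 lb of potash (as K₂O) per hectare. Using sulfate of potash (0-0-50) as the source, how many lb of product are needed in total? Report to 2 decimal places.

3476.82 lb

Product per hectare = 167.8 / 50% = 335.6 lb.
Total product = 335.6 × 10.36 = 3476.816 lb.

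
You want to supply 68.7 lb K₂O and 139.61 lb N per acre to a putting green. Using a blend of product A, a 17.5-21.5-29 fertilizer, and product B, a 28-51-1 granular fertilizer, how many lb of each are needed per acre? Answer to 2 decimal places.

224.54 lb product A, 358.27 lb product B

Per-acre balance (a = product A, b = product B):
K₂O: 0.29·a + 0.01·b = 68.7
N: 0.175·a + 0.28·b = 139.61
Eliminate b: (row1) − 0.01/0.28·(row2) → 0.28375·a = 63.7139, so a = 224.542.
Then b = (139.61 − 0.175·224.542) / 0.28 = 358.268.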